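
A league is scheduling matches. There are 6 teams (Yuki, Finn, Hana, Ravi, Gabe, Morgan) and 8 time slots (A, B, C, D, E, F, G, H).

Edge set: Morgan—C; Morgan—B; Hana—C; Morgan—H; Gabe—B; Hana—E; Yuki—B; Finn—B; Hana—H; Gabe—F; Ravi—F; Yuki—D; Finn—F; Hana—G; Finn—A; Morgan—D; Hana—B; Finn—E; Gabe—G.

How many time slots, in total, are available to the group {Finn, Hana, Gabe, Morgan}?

8

The union of neighbours of {Finn, Hana, Gabe, Morgan} is {A, B, C, D, E, F, G, H}, which has 8 elements.
Since |N(S)| = 8 ≥ |S| = 4, Hall's condition holds for this subset.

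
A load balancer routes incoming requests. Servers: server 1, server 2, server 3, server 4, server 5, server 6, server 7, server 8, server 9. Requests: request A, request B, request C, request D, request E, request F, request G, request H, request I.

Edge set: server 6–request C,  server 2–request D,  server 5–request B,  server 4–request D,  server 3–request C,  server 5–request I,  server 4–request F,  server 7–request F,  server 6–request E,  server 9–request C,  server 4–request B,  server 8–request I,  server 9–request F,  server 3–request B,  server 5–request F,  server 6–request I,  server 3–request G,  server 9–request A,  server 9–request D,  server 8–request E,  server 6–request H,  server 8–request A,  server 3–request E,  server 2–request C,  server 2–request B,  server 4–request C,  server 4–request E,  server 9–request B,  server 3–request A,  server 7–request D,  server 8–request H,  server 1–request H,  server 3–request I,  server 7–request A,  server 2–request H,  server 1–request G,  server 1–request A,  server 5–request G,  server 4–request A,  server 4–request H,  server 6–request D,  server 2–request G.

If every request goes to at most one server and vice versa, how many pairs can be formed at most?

One maximum matching: server 1–request H, server 2–request B, server 3–request I, server 4–request E, server 5–request G, server 6–request C, server 7–request D, server 8–request A, server 9–request F.
This saturates every server, so 9 is the maximum.

9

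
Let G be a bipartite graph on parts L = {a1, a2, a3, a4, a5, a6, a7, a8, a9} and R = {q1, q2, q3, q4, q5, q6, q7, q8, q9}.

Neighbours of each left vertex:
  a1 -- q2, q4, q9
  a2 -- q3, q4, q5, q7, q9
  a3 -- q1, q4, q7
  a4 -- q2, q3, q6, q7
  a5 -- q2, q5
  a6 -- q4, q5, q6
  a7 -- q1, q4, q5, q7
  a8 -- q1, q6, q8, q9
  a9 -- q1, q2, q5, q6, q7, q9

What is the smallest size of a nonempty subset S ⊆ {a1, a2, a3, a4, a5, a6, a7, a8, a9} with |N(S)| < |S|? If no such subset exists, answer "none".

A matching saturating every left vertex exists, for instance a1→q2, a2→q4, a3→q1, a4→q3, a5→q5, a6→q6, a7→q7, a8→q8, a9→q9.
By Hall's marriage theorem, this means |N(S)| ≥ |S| for every subset S, so no violating subset exists.

none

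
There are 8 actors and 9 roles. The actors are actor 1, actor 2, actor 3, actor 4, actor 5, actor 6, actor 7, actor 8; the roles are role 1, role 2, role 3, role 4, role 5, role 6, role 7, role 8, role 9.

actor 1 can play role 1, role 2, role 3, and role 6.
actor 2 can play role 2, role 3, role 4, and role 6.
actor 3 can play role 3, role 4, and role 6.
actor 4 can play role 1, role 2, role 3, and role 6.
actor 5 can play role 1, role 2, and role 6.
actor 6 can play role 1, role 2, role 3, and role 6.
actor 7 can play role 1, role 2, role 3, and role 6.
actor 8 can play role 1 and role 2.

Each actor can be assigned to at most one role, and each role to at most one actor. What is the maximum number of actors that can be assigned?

For example, pair actor 1→role 3, actor 2→role 6, actor 3→role 4, actor 4→role 2, actor 5→role 1.
The set {actor 1, actor 2, actor 3, actor 4, actor 5, actor 6, actor 7, actor 8} has only 5 neighbours ({role 1, role 2, role 3, role 4, role 6}), so by Hall's theorem at most 5 of the 8 actors can be matched.

5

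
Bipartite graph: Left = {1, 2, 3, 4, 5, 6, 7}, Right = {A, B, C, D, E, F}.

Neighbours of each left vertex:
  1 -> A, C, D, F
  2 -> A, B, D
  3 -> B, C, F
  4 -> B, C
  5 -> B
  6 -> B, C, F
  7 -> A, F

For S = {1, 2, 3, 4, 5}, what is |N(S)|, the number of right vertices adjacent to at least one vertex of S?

5

The union of neighbours of {1, 2, 3, 4, 5} is {A, B, C, D, F}, which has 5 elements.
Since |N(S)| = 5 ≥ |S| = 5, Hall's condition holds for this subset.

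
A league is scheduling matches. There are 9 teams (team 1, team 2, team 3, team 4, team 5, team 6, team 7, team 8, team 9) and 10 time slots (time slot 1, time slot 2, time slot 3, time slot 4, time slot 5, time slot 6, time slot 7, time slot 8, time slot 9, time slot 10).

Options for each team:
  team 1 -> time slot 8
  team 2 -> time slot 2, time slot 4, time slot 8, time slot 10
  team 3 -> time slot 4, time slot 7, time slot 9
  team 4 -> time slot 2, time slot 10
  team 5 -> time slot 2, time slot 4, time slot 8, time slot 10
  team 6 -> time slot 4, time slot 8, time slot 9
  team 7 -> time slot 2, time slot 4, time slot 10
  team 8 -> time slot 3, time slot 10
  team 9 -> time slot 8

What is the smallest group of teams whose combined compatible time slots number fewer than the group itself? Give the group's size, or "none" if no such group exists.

2

Take S = {team 1, team 9}. Its neighbourhood is {time slot 8}, so |N(S)| = 1 < |S| = 2.
No single vertex violates Hall's condition since each has at least one neighbour, so 2 is the minimum.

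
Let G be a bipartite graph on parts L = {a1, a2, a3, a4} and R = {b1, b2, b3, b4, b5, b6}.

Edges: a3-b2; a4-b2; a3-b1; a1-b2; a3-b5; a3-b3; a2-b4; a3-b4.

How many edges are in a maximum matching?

A valid assignment of size 3: a1→b2, a2→b4, a3→b1.
The set {a1, a4} has only 1 neighbour ({b2}), so by Hall's theorem at most 3 of the 4 left vertices can be matched.

3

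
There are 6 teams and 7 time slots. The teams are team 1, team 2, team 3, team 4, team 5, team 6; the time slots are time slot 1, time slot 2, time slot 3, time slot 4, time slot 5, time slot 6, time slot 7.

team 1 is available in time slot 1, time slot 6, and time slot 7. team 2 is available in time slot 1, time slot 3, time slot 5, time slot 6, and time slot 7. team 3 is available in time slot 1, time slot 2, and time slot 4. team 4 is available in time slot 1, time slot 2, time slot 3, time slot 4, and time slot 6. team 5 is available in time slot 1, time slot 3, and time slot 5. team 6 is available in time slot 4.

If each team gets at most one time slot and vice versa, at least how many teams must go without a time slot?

For example, pair team 1-time slot 6, team 2-time slot 7, team 3-time slot 2, team 4-time slot 3, team 5-time slot 5, team 6-time slot 4.
All 6 teams are matched, so no larger matching exists.
That matches 6 of the 6, leaving 0 unmatched; no matching can do better.

0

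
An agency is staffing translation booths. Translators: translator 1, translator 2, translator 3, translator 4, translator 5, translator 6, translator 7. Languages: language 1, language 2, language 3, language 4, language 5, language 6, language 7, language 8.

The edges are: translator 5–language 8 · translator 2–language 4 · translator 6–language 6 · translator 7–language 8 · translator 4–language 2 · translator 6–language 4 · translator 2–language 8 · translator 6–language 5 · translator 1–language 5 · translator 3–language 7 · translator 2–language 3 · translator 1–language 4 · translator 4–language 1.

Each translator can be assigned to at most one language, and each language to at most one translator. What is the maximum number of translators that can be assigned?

6

For example, pair translator 1→language 5, translator 2→language 4, translator 3→language 7, translator 4→language 2, translator 5→language 8, translator 6→language 6.
The set {translator 5, translator 7} has only 1 neighbour ({language 8}), so by Hall's theorem at most 6 of the 7 translators can be matched.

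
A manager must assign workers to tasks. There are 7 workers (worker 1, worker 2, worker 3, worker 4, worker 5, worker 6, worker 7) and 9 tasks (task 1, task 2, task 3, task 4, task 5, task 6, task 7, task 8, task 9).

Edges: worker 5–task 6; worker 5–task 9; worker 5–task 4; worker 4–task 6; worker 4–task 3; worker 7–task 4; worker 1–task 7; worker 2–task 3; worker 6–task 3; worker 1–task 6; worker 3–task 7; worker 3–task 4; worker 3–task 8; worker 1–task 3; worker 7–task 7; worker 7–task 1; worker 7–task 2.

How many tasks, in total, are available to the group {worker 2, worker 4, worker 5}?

The union of neighbours of {worker 2, worker 4, worker 5} is {task 3, task 4, task 6, task 9}, which has 4 elements.
Since |N(S)| = 4 ≥ |S| = 3, Hall's condition holds for this subset.

4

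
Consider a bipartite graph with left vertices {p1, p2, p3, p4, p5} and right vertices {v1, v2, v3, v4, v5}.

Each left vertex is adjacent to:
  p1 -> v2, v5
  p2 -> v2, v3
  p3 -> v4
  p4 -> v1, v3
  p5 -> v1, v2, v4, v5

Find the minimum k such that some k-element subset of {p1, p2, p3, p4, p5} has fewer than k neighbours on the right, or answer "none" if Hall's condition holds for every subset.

none

A matching saturating every left vertex exists, for instance p1→v5, p2→v3, p3→v4, p4→v1, p5→v2.
By Hall's marriage theorem, this means |N(S)| ≥ |S| for every subset S, so no violating subset exists.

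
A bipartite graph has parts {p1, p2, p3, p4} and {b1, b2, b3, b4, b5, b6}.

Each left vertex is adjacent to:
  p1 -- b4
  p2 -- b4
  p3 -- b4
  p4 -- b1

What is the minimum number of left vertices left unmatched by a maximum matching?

For example, pair p1→b4, p4→b1.
The set {p1, p2, p3} has only 1 neighbour ({b4}), so by Hall's theorem at most 2 of the 4 left vertices can be matched.
That matches 2 of the 4, leaving 2 unmatched; no matching can do better.

2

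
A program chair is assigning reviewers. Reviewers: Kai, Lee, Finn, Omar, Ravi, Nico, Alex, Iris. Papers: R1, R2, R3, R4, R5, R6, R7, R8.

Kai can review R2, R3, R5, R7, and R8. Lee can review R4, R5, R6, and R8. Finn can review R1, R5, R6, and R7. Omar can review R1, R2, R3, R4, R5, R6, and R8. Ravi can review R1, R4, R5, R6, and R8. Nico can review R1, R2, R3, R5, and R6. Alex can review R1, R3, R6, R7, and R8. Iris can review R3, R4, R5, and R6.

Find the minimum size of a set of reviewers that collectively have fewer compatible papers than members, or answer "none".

A matching saturating every reviewer exists, for instance Kai→R5, Lee→R8, Finn→R7, Omar→R1, Ravi→R6, Nico→R2, Alex→R3, Iris→R4.
By Hall's marriage theorem, this means |N(S)| ≥ |S| for every subset S, so no violating subset exists.

none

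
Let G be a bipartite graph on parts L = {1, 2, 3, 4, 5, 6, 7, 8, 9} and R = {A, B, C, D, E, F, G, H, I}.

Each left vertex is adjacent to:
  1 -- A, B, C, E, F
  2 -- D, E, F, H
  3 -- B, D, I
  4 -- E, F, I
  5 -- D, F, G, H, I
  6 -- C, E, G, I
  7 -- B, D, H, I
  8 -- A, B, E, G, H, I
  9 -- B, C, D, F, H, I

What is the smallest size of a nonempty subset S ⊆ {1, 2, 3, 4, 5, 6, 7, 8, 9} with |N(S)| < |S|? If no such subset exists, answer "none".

A matching saturating every left vertex exists, for instance 1→E, 2→D, 3→B, 4→F, 5→G, 6→C, 7→I, 8→A, 9→H.
By Hall's marriage theorem, this means |N(S)| ≥ |S| for every subset S, so no violating subset exists.

none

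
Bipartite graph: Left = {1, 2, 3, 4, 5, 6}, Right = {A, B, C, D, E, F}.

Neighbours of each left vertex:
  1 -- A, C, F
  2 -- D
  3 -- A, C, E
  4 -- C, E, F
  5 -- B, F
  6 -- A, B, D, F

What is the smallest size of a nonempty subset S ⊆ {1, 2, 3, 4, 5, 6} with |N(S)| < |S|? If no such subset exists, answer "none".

none

A matching saturating every left vertex exists, for instance 1→C, 2→D, 3→A, 4→E, 5→F, 6→B.
By Hall's marriage theorem, this means |N(S)| ≥ |S| for every subset S, so no violating subset exists.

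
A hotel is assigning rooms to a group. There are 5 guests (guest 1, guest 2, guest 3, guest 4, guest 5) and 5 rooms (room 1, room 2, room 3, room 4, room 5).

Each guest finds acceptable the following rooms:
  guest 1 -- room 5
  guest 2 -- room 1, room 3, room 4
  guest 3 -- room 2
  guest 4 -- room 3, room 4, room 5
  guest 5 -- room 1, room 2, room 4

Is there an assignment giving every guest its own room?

A valid assignment of size 5: guest 1-room 5, guest 2-room 1, guest 3-room 2, guest 4-room 3, guest 5-room 4.
Every guest is matched, so this is a perfect matching.

Yes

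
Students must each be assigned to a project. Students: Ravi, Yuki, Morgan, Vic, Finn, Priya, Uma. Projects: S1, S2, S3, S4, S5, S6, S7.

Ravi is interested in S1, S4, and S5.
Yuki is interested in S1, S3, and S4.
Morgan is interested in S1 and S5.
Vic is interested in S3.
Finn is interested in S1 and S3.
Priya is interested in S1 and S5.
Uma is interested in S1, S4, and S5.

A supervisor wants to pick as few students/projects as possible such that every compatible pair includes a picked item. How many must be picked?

The 4 edges Ravi–S1, Yuki–S4, Morgan–S5, Vic–S3 form a matching, so any vertex cover needs at least 4 vertices (one per matched edge).
Conversely {S1, S3, S4, S5} meets every edge and has exactly 4 vertices, so 4 is optimal.

4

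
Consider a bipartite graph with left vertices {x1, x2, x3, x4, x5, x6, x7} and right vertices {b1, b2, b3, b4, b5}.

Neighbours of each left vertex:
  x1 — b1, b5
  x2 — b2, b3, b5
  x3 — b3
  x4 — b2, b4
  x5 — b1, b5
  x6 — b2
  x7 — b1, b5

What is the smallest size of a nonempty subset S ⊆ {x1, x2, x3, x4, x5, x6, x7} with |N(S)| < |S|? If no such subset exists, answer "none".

3

Take S = {x1, x5, x7}. Its neighbourhood is {b1, b5}, so |N(S)| = 2 < |S| = 3.
Every subset of size less than 3 has at least as many neighbours as members, so 3 is the minimum.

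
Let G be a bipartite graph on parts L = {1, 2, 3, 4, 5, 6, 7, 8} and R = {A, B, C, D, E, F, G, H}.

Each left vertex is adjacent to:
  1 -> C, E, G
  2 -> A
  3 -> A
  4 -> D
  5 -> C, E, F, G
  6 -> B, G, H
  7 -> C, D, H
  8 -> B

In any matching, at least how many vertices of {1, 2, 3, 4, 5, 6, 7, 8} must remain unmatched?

One maximum matching: 1→C, 2→A, 4→D, 5→E, 6→G, 7→H, 8→B.
The set {2, 3} has only 1 neighbour ({A}), so by Hall's theorem at most 7 of the 8 left vertices can be matched.
That matches 7 of the 8, leaving 1 unmatched; no matching can do better.

1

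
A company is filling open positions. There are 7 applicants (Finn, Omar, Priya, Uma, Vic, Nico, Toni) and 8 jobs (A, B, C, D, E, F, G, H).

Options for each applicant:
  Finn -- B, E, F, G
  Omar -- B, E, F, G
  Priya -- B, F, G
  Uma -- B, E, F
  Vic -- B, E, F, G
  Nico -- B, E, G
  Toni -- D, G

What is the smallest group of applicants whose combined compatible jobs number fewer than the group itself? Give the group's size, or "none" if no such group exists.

5

Take S = {Finn, Omar, Priya, Uma, Vic}. Its neighbourhood is {B, E, F, G}, so |N(S)| = 4 < |S| = 5.
Every subset of size less than 5 has at least as many neighbours as members, so 5 is the minimum.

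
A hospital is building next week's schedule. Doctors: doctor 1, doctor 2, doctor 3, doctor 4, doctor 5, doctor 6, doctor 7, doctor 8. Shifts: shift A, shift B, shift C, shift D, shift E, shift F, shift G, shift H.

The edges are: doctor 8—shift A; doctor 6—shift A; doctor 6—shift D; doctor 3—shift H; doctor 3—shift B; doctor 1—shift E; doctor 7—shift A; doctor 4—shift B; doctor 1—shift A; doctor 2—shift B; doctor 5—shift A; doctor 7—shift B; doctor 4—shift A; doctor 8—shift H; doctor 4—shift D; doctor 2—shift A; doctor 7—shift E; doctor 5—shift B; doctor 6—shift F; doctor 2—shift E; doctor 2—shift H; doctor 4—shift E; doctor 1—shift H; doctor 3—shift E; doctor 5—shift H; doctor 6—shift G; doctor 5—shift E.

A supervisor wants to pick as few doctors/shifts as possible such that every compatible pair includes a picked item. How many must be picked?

6

{doctor 4, doctor 6, shift A, shift B, shift E, shift H} is a vertex cover of size 6: every edge has an endpoint in this set.
No smaller cover exists because doctor 1–shift H, doctor 2–shift A, doctor 3–shift B, doctor 4–shift D, doctor 5–shift E, doctor 6–shift G is a matching of size 6, and a cover must include an endpoint of each of these disjoint edges (König's theorem).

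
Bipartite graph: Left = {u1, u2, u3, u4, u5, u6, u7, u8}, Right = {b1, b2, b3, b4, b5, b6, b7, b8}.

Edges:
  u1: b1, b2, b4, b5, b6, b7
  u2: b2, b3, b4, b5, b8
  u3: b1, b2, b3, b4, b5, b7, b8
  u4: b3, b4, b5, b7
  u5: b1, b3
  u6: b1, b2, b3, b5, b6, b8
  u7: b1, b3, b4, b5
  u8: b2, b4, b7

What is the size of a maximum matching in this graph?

8

A valid assignment of size 8: u1–b1, u2–b2, u3–b8, u4–b5, u5–b3, u6–b6, u7–b4, u8–b7.
All 8 left vertices are matched, so no larger matching exists.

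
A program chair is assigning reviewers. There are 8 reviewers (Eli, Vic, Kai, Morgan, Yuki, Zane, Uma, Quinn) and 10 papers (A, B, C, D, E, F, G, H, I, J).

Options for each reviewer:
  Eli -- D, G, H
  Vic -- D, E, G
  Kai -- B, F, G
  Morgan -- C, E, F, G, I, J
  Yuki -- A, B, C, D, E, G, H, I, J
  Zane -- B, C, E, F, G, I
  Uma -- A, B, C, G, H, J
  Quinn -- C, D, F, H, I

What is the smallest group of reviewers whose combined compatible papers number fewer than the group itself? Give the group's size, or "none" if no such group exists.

none

A matching saturating every reviewer exists, for instance Eli→G, Vic→D, Kai→F, Morgan→J, Yuki→E, Zane→B, Uma→A, Quinn→H.
By Hall's marriage theorem, this means |N(S)| ≥ |S| for every subset S, so no violating subset exists.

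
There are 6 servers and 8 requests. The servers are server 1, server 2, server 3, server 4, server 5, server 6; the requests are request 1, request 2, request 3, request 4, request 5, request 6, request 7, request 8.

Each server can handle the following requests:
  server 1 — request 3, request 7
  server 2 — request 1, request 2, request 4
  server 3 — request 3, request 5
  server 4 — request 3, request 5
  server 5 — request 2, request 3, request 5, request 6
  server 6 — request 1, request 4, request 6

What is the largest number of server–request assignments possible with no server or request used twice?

A valid assignment of size 6: server 1–request 7, server 2–request 4, server 3–request 3, server 4–request 5, server 5–request 2, server 6–request 6.
This saturates every server, so 6 is the maximum.

6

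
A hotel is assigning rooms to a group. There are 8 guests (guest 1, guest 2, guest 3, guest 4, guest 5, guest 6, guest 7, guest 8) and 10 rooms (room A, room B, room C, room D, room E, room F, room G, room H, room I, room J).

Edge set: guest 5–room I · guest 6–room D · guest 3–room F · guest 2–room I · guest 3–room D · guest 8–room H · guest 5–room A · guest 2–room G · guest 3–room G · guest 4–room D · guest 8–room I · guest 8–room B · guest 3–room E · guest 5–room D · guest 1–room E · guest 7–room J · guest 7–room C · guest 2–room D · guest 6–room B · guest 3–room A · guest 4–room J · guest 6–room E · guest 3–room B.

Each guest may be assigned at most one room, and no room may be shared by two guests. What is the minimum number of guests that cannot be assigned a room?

0

For example, pair guest 1–room E, guest 2–room G, guest 3–room A, guest 4–room J, guest 5–room D, guest 6–room B, guest 7–room C, guest 8–room I.
All 8 guests are matched, so no larger matching exists.
That matches 8 of the 8, leaving 0 unmatched; no matching can do better.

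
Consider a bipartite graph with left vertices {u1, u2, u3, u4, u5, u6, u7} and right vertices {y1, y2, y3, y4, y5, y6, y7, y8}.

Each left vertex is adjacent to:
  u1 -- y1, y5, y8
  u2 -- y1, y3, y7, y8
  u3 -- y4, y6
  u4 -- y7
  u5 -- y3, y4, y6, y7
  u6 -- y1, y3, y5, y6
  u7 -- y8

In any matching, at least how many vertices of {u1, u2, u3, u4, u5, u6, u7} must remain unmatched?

0

A valid assignment of size 7: u1–y5, u2–y1, u3–y6, u4–y7, u5–y4, u6–y3, u7–y8.
All 7 left vertices are matched, so no larger matching exists.
That matches 7 of the 7, leaving 0 unmatched; no matching can do better.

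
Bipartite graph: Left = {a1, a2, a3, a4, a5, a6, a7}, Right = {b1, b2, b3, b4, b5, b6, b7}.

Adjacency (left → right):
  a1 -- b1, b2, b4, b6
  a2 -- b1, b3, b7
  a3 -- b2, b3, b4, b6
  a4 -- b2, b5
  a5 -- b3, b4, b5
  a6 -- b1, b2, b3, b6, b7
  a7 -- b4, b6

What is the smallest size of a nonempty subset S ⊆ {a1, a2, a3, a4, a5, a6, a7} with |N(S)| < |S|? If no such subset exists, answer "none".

A matching saturating every left vertex exists, for instance a1→b4, a2→b7, a3→b2, a4→b5, a5→b3, a6→b1, a7→b6.
By Hall's marriage theorem, this means |N(S)| ≥ |S| for every subset S, so no violating subset exists.

none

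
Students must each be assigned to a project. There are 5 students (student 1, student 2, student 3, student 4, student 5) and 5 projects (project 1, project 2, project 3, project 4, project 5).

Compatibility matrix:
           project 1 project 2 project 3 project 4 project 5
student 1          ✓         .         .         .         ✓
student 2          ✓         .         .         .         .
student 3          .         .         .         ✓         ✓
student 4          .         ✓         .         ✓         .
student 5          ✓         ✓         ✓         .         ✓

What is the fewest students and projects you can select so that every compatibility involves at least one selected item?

5

A maximum matching has 5 edges (e.g. student 1–project 5, student 2–project 1, student 3–project 4, student 4–project 2, student 5–project 3).
By König's theorem the minimum vertex cover has the same size. One such cover is {student 1, student 2, student 3, student 4, student 5}.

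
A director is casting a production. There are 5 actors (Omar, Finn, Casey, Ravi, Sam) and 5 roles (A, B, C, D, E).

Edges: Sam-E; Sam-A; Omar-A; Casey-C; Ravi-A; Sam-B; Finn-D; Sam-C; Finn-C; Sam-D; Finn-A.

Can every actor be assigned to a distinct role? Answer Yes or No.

The set {Omar, Ravi} has only 1 neighbour ({A}), so by Hall's theorem at most 4 of the 5 actors can be matched.
Hence no matching covers every actor.

No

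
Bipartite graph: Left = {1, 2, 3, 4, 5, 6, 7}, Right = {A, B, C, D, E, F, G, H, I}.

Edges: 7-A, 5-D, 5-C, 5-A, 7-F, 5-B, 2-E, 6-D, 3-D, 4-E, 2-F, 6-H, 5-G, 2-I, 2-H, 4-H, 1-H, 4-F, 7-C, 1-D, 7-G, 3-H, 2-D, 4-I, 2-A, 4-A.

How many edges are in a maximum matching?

6

One maximum matching: 1-H, 2-E, 3-D, 4-A, 5-G, 7-F.
The set {1, 3, 6} has only 2 neighbours ({D, H}), so by Hall's theorem at most 6 of the 7 left vertices can be matched.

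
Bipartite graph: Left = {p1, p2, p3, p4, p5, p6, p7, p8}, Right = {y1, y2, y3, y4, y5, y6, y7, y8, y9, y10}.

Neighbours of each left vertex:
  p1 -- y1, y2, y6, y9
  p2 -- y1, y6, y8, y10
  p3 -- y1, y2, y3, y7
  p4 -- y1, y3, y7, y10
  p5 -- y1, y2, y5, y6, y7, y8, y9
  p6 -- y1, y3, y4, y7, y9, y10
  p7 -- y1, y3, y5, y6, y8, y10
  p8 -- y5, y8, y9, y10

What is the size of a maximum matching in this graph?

A valid assignment of size 8: p1-y9, p2-y8, p3-y2, p4-y3, p5-y6, p6-y7, p7-y1, p8-y10.
This saturates every left vertex, so 8 is the maximum.

8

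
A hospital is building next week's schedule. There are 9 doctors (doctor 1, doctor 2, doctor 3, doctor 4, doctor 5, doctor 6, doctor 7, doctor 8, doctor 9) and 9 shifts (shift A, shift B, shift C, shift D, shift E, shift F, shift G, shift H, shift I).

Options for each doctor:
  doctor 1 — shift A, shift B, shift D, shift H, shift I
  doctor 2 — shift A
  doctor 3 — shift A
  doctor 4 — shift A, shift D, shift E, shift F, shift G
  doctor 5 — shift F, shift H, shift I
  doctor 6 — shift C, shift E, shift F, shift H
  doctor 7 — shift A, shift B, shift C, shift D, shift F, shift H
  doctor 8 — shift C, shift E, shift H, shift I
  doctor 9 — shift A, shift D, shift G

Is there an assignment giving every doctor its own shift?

The set {doctor 2, doctor 3} has only 1 neighbour ({shift A}), so by Hall's theorem at most 8 of the 9 doctors can be matched.
Hence no matching covers every doctor.

No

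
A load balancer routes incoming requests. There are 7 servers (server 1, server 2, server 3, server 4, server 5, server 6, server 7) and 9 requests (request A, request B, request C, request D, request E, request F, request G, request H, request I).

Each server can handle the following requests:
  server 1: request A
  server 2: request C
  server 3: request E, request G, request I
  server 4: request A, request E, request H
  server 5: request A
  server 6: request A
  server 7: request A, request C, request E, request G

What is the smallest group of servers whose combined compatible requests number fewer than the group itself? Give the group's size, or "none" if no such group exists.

Take S = {server 1, server 5}. Its neighbourhood is {request A}, so |N(S)| = 1 < |S| = 2.
No single vertex violates Hall's condition since each has at least one neighbour, so 2 is the minimum.

2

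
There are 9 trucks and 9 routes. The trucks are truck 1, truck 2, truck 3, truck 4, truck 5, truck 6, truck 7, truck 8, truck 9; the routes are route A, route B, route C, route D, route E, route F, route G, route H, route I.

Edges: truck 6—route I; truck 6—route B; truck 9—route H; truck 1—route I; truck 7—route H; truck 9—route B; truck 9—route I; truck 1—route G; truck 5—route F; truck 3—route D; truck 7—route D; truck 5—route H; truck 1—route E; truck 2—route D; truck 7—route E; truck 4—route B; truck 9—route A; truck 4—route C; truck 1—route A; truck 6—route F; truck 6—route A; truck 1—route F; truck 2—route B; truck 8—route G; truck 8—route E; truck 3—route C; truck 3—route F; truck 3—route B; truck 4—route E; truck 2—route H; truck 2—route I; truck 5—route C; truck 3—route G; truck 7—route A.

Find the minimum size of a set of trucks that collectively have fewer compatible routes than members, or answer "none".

A matching saturating every truck exists, for instance truck 1→route I, truck 2→route H, truck 3→route D, truck 4→route C, truck 5→route F, truck 6→route A, truck 7→route E, truck 8→route G, truck 9→route B.
By Hall's marriage theorem, this means |N(S)| ≥ |S| for every subset S, so no violating subset exists.

none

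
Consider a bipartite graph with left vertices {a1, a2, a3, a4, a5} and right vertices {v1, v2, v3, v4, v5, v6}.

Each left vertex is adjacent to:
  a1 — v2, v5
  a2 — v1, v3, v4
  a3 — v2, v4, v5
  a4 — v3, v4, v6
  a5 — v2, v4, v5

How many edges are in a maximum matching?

5

A valid assignment of size 5: a1–v5, a2–v1, a3–v4, a4–v6, a5–v2.
This saturates every left vertex, so 5 is the maximum.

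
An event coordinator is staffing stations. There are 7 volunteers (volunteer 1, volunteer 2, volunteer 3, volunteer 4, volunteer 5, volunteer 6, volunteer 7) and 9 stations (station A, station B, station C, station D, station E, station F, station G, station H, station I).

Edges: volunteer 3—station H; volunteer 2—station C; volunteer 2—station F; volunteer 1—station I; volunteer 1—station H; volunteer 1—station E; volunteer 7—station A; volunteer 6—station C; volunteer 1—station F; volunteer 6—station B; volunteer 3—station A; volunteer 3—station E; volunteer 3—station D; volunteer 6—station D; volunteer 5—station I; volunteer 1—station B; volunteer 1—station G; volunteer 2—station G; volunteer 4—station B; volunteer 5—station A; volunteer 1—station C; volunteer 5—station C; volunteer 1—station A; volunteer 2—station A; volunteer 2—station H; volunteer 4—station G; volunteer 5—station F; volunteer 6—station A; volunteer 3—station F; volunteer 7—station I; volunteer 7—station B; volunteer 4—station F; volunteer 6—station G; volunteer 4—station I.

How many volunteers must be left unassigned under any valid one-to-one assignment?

0

One maximum matching: volunteer 1–station I, volunteer 2–station F, volunteer 3–station H, volunteer 4–station G, volunteer 5–station C, volunteer 6–station B, volunteer 7–station A.
All 7 volunteers are matched, so no larger matching exists.
That matches 7 of the 7, leaving 0 unmatched; no matching can do better.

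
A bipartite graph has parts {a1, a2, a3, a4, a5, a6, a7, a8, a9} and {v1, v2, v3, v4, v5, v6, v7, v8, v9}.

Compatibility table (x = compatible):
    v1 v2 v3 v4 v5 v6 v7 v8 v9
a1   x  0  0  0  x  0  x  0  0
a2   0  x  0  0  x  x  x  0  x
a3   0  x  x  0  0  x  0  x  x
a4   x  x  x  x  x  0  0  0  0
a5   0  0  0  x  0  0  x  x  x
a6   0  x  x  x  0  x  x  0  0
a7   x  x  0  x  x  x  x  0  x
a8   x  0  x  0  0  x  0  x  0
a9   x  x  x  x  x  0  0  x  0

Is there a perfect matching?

Yes

One maximum matching: a1-v7, a2-v5, a3-v9, a4-v2, a5-v4, a6-v3, a7-v1, a8-v6, a9-v8.
Every left vertex is matched, so this is a perfect matching.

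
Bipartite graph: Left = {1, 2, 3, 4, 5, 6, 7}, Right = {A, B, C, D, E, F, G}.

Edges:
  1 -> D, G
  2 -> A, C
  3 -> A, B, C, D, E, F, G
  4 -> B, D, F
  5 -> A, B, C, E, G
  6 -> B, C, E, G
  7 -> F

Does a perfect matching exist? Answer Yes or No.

One maximum matching: 1-D, 2-C, 3-A, 4-B, 5-G, 6-E, 7-F.
All 7 left vertices are covered.

Yes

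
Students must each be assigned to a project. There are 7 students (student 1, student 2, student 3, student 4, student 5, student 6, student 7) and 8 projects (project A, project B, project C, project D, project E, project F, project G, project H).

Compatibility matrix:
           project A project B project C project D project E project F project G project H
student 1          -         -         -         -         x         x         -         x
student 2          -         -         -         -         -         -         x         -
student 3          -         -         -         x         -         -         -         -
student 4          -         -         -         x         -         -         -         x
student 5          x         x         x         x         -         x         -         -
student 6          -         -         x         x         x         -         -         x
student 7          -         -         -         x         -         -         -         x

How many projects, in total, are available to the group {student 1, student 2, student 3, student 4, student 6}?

6

The union of neighbours of {student 1, student 2, student 3, student 4, student 6} is {project C, project D, project E, project F, project G, project H}, which has 6 elements.
Since |N(S)| = 6 ≥ |S| = 5, Hall's condition holds for this subset.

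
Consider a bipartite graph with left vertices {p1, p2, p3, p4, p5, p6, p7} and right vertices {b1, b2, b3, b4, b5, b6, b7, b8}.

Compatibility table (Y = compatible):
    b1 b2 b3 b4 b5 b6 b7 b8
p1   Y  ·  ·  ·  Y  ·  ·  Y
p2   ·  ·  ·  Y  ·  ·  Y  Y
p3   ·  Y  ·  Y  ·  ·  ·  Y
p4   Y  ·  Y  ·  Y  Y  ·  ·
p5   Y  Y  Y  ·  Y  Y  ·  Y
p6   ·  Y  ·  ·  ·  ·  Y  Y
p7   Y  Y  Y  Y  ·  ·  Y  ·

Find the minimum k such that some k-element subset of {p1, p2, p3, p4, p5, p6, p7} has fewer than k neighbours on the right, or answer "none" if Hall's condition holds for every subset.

A matching saturating every left vertex exists, for instance p1→b5, p2→b8, p3→b4, p4→b3, p5→b1, p6→b2, p7→b7.
By Hall's marriage theorem, this means |N(S)| ≥ |S| for every subset S, so no violating subset exists.

none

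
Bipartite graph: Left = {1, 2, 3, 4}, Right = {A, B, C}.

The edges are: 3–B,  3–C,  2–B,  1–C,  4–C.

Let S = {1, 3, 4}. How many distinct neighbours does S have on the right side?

The union of neighbours of {1, 3, 4} is {B, C}, which has 2 elements.
Since |N(S)| = 2 < |S| = 3, Hall's condition fails for this subset.

2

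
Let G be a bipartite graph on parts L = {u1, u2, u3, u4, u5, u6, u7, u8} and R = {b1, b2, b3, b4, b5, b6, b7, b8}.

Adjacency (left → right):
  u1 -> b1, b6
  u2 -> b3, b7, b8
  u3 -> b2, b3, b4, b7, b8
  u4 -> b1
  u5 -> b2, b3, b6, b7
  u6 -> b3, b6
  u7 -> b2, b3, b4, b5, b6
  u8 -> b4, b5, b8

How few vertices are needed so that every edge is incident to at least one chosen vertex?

A maximum matching has 8 edges (e.g. u1–b6, u2–b8, u3–b7, u4–b1, u5–b2, u6–b3, u7–b4, u8–b5).
By König's theorem the minimum vertex cover has the same size. One such cover is {u1, u2, u3, u4, u5, u6, u7, u8}.

8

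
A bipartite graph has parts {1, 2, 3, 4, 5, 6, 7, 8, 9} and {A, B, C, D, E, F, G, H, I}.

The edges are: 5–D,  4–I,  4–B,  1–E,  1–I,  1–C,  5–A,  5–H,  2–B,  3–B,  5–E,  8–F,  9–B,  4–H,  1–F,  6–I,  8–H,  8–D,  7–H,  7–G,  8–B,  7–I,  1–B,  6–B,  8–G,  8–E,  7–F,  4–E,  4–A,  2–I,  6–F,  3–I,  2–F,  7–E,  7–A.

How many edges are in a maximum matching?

A valid assignment of size 8: 1-C, 2-F, 3-I, 4-E, 5-D, 6-B, 7-A, 8-G.
The set {2, 3, 6, 9} has only 3 neighbours ({B, F, I}), so by Hall's theorem at most 8 of the 9 left vertices can be matched.

8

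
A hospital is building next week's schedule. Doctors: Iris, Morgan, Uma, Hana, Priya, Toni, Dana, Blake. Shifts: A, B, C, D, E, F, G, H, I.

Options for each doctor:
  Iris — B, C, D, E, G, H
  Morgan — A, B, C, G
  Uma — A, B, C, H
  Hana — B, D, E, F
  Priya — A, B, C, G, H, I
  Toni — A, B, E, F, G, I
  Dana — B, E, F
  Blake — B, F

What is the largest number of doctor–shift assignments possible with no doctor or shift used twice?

8

For example, pair Iris–G, Morgan–C, Uma–H, Hana–D, Priya–I, Toni–A, Dana–E, Blake–B.
All 8 doctors are matched, so no larger matching exists.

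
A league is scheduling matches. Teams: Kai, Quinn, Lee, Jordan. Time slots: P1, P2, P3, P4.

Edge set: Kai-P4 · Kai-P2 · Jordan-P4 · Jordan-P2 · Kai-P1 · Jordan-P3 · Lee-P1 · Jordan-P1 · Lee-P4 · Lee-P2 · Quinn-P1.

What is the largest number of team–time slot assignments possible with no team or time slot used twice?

For example, pair Kai→P2, Quinn→P1, Lee→P4, Jordan→P3.
This saturates every team, so 4 is the maximum.

4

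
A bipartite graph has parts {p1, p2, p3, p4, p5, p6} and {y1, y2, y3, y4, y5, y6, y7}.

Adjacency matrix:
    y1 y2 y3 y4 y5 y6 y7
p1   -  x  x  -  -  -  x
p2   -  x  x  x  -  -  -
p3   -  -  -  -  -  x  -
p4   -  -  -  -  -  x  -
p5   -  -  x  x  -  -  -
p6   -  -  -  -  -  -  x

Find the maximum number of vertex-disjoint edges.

A valid assignment of size 5: p1–y3, p2–y2, p3–y6, p5–y4, p6–y7.
The set {p3, p4} has only 1 neighbour ({y6}), so by Hall's theorem at most 5 of the 6 left vertices can be matched.

5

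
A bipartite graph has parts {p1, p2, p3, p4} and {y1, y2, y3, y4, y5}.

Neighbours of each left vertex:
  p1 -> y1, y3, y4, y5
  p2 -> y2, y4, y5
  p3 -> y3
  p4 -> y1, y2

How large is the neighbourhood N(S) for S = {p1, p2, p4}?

5

The union of neighbours of {p1, p2, p4} is {y1, y2, y3, y4, y5}, which has 5 elements.
Since |N(S)| = 5 ≥ |S| = 3, Hall's condition holds for this subset.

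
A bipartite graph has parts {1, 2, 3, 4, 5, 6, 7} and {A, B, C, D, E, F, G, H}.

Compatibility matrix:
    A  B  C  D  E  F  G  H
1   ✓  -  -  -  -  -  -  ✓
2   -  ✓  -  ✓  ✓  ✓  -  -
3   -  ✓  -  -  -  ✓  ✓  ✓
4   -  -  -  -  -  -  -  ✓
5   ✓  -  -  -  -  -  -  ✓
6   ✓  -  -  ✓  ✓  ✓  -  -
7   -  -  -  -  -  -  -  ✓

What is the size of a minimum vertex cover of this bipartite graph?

5

A maximum matching has 5 edges (e.g. 1–A, 2–B, 3–F, 4–H, 6–E).
By König's theorem the minimum vertex cover has the same size. One such cover is {2, 3, 6, A, H}.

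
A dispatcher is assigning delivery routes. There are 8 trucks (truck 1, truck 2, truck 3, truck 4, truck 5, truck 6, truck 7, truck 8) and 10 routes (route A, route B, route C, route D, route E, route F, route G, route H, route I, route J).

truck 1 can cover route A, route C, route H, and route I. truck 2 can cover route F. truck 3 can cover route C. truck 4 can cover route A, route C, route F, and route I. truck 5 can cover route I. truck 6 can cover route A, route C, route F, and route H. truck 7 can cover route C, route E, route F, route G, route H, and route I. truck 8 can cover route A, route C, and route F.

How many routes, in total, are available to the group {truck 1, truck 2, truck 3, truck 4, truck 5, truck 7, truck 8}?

7

The union of neighbours of {truck 1, truck 2, truck 3, truck 4, truck 5, truck 7, truck 8} is {route A, route C, route E, route F, route G, route H, route I}, which has 7 elements.
Since |N(S)| = 7 ≥ |S| = 7, Hall's condition holds for this subset.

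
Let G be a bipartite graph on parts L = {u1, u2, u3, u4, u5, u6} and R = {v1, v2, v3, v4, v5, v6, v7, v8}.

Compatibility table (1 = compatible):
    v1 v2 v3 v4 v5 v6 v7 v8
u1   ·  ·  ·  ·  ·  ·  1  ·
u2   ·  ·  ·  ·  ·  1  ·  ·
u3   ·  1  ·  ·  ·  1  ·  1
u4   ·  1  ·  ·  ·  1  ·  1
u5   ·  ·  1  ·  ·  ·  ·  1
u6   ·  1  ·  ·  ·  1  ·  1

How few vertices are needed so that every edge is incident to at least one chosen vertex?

5

{u1, u5, v2, v6, v8} is a vertex cover of size 5: every edge has an endpoint in this set.
No smaller cover exists because u1–v7, u2–v6, u3–v8, u4–v2, u5–v3 is a matching of size 5, and a cover must include an endpoint of each of these disjoint edges (König's theorem).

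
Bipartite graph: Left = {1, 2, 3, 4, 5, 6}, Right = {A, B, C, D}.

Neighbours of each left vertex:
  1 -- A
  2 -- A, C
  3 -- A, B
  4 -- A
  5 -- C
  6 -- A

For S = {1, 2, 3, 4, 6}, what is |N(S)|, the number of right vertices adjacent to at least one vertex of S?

The union of neighbours of {1, 2, 3, 4, 6} is {A, B, C}, which has 3 elements.
Since |N(S)| = 3 < |S| = 5, Hall's condition fails for this subset.

3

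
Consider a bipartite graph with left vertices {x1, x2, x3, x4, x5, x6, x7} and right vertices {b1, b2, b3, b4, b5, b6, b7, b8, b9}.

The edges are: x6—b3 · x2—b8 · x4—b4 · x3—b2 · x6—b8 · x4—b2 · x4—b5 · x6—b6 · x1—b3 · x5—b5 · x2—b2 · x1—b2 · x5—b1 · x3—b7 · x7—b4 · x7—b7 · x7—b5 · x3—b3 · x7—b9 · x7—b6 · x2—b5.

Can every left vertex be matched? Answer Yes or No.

A valid assignment of size 7: x1–b2, x2–b5, x3–b3, x4–b4, x5–b1, x6–b8, x7–b7.
All 7 left vertices are covered.

Yes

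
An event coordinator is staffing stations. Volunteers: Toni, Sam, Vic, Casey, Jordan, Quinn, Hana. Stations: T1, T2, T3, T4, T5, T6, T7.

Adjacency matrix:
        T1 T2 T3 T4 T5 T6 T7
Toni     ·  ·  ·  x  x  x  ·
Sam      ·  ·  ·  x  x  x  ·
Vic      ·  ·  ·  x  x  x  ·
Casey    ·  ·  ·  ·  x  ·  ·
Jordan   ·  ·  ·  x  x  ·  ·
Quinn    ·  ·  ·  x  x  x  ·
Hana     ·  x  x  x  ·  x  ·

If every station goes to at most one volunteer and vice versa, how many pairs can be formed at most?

A valid assignment of size 4: Toni-T4, Sam-T5, Vic-T6, Hana-T2.
The set {Toni, Sam, Vic, Casey, Jordan, Quinn} has only 3 neighbours ({T4, T5, T6}), so by Hall's theorem at most 4 of the 7 volunteers can be matched.

4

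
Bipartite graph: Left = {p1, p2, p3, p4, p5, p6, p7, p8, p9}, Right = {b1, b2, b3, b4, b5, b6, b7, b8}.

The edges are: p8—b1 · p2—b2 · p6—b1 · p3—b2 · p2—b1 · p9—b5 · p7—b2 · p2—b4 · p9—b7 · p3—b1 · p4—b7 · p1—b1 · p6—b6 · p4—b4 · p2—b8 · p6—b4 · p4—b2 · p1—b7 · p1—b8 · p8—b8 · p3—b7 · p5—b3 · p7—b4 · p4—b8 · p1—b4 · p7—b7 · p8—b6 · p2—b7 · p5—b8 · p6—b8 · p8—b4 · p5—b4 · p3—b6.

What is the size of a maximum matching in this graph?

8

A valid assignment of size 8: p1–b4, p2–b1, p3–b2, p4–b8, p5–b3, p6–b6, p7–b7, p9–b5.
The set {p1, p2, p3, p4, p6, p7, p8} has only 6 neighbours ({b1, b2, b4, b6, b7, b8}), so by Hall's theorem at most 8 of the 9 left vertices can be matched.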